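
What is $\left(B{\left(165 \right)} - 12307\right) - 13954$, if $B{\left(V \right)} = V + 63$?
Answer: $-26033$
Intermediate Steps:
$B{\left(V \right)} = 63 + V$
$\left(B{\left(165 \right)} - 12307\right) - 13954 = \left(\left(63 + 165\right) - 12307\right) - 13954 = \left(228 - 12307\right) - 13954 = -12079 - 13954 = -26033$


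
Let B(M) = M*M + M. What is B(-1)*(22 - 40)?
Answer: 0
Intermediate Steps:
B(M) = M + M² (B(M) = M² + M = M + M²)
B(-1)*(22 - 40) = (-(1 - 1))*(22 - 40) = -1*0*(-18) = 0*(-18) = 0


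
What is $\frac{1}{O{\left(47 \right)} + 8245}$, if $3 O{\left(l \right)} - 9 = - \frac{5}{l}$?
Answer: $\frac{141}{1162963} \approx 0.00012124$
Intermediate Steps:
$O{\left(l \right)} = 3 - \frac{5}{3 l}$ ($O{\left(l \right)} = 3 + \frac{\left(-5\right) \frac{1}{l}}{3} = 3 - \frac{5}{3 l}$)
$\frac{1}{O{\left(47 \right)} + 8245} = \frac{1}{\left(3 - \frac{5}{3 \cdot 47}\right) + 8245} = \frac{1}{\left(3 - \frac{5}{141}\right) + 8245} = \frac{1}{\frac{418}{141} + 8245} = \frac{1}{\frac{1162963}{141}} = \frac{141}{1162963}$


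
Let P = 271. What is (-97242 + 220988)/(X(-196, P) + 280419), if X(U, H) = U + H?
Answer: 61873/140247 ≈ 0.44117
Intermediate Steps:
X(U, H) = H + U
(-97242 + 220988)/(X(-196, P) + 280419) = (-97242 + 220988)/((271 - 196) + 280419) = 123746/(75 + 280419) = 123746/280494 = 123746*(1/280494) = 61873/140247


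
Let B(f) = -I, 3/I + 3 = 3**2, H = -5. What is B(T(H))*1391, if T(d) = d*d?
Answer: -1391/2 ≈ -695.50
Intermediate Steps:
T(d) = d**2
I = 1/2 (I = 3/(-3 + 3**2) = 3/(-3 + 9) = 3/6 = 3*(1/6) = 1/2 ≈ 0.50000)
B(f) = -1/2 (B(f) = -1*1/2 = -1/2)
B(T(H))*1391 = -1/2*1391 = -1391/2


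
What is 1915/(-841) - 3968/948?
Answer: -1288127/199317 ≈ -6.4627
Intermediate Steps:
1915/(-841) - 3968/948 = 1915*(-1/841) - 3968*1/948 = -1915/841 - 992/237 = -1288127/199317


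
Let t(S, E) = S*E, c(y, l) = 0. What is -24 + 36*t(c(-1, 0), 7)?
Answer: -24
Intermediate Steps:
t(S, E) = E*S
-24 + 36*t(c(-1, 0), 7) = -24 + 36*(7*0) = -24 + 36*0 = -24 + 0 = -24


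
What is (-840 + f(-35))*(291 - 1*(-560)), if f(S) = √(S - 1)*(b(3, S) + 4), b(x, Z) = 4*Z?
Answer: -714840 - 694416*I ≈ -7.1484e+5 - 6.9442e+5*I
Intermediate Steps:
f(S) = √(-1 + S)*(4 + 4*S) (f(S) = √(S - 1)*(4*S + 4) = √(-1 + S)*(4 + 4*S))
(-840 + f(-35))*(291 - 1*(-560)) = (-840 + 4*√(-1 - 35)*(1 - 35))*(291 - 1*(-560)) = (-840 + 4*√(-36)*(-34))*(291 + 560) = (-840 + 4*(6*I)*(-34))*851 = (-840 - 816*I)*851 = -714840 - 694416*I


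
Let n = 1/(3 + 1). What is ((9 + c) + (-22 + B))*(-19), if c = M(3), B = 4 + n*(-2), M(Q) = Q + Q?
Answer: 133/2 ≈ 66.500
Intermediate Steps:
M(Q) = 2*Q
n = ¼ (n = 1/4 = ¼ ≈ 0.25000)
B = 7/2 (B = 4 + (¼)*(-2) = 4 - ½ = 7/2 ≈ 3.5000)
c = 6 (c = 2*3 = 6)
((9 + c) + (-22 + B))*(-19) = ((9 + 6) + (-22 + 7/2))*(-19) = (15 - 37/2)*(-19) = -7/2*(-19) = 133/2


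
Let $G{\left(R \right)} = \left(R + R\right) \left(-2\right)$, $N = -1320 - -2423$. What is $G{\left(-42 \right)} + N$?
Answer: $1271$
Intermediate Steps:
$N = 1103$ ($N = -1320 + 2423 = 1103$)
$G{\left(R \right)} = - 4 R$ ($G{\left(R \right)} = 2 R \left(-2\right) = - 4 R$)
$G{\left(-42 \right)} + N = \left(-4\right) \left(-42\right) + 1103 = 168 + 1103 = 1271$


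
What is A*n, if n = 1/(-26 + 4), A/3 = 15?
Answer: -45/22 ≈ -2.0455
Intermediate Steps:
A = 45 (A = 3*15 = 45)
n = -1/22 (n = 1/(-22) = -1/22 ≈ -0.045455)
A*n = 45*(-1/22) = -45/22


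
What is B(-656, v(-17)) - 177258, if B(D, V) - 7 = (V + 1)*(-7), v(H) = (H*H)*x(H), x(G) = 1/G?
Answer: -177139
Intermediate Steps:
v(H) = H (v(H) = (H*H)/H = H²/H = H)
B(D, V) = -7*V (B(D, V) = 7 + (V + 1)*(-7) = 7 + (1 + V)*(-7) = 7 + (-7 - 7*V) = -7*V)
B(-656, v(-17)) - 177258 = -7*(-17) - 177258 = 119 - 177258 = -177139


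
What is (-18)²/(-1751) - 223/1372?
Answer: -835001/2402372 ≈ -0.34757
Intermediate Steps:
(-18)²/(-1751) - 223/1372 = 324*(-1/1751) - 223*1/1372 = -324/1751 - 223/1372 = -835001/2402372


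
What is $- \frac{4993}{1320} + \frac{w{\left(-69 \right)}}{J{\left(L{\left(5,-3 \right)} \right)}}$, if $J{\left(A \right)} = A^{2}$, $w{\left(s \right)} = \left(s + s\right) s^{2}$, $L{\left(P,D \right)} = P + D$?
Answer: $- \frac{216820933}{1320} \approx -1.6426 \cdot 10^{5}$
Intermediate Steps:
$L{\left(P,D \right)} = D + P$
$w{\left(s \right)} = 2 s^{3}$ ($w{\left(s \right)} = 2 s s^{2} = 2 s^{3}$)
$- \frac{4993}{1320} + \frac{w{\left(-69 \right)}}{J{\left(L{\left(5,-3 \right)} \right)}} = - \frac{4993}{1320} + \frac{2 \left(-69\right)^{3}}{\left(-3 + 5\right)^{2}} = \left(-4993\right) \frac{1}{1320} + \frac{2 \left(-328509\right)}{2^{2}} = - \frac{4993}{1320} - \frac{657018}{4} = - \frac{4993}{1320} - \frac{328509}{2} = - \frac{216820933}{1320}$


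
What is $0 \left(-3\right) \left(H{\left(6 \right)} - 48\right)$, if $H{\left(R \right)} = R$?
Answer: $0$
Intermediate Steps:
$0 \left(-3\right) \left(H{\left(6 \right)} - 48\right) = 0 \left(-3\right) \left(6 - 48\right) = 0 \left(-42\right) = 0$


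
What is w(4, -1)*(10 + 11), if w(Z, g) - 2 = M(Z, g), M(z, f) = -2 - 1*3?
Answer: -63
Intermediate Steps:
M(z, f) = -5 (M(z, f) = -2 - 3 = -5)
w(Z, g) = -3 (w(Z, g) = 2 - 5 = -3)
w(4, -1)*(10 + 11) = -3*(10 + 11) = -3*21 = -63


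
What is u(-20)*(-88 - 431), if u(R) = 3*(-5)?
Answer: 7785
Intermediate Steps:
u(R) = -15
u(-20)*(-88 - 431) = -15*(-88 - 431) = -15*(-519) = 7785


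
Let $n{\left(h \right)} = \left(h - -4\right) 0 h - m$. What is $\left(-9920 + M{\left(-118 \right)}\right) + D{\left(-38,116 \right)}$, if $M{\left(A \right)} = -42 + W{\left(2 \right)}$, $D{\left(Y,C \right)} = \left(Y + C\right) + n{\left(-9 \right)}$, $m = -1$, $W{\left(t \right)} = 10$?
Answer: $-9873$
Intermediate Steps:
$n{\left(h \right)} = 1$ ($n{\left(h \right)} = \left(h - -4\right) 0 h - -1 = \left(h + 4\right) 0 h + 1 = \left(4 + h\right) 0 h + 1 = 0 h + 1 = 0 + 1 = 1$)
$D{\left(Y,C \right)} = 1 + C + Y$ ($D{\left(Y,C \right)} = \left(Y + C\right) + 1 = \left(C + Y\right) + 1 = 1 + C + Y$)
$M{\left(A \right)} = -32$ ($M{\left(A \right)} = -42 + 10 = -32$)
$\left(-9920 + M{\left(-118 \right)}\right) + D{\left(-38,116 \right)} = \left(-9920 - 32\right) + \left(1 + 116 - 38\right) = -9952 + 79 = -9873$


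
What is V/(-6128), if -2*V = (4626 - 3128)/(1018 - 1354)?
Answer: -107/294144 ≈ -0.00036377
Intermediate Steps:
V = 107/48 (V = -(4626 - 3128)/(2*(1018 - 1354)) = -749/(-336) = -749*(-1)/336 = -½*(-107/24) = 107/48 ≈ 2.2292)
V/(-6128) = (107/48)/(-6128) = (107/48)*(-1/6128) = -107/294144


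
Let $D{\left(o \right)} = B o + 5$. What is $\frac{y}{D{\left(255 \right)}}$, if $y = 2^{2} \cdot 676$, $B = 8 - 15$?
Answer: $- \frac{676}{445} \approx -1.5191$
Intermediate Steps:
$B = -7$ ($B = 8 - 15 = -7$)
$D{\left(o \right)} = 5 - 7 o$ ($D{\left(o \right)} = - 7 o + 5 = 5 - 7 o$)
$y = 2704$ ($y = 4 \cdot 676 = 2704$)
$\frac{y}{D{\left(255 \right)}} = \frac{2704}{5 - 1785} = \frac{2704}{-1780} = 2704 \left(- \frac{1}{1780}\right) = - \frac{676}{445}$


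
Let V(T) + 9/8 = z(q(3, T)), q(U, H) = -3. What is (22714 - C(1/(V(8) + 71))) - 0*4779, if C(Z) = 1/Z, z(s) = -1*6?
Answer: 181201/8 ≈ 22650.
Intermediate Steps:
z(s) = -6
V(T) = -57/8 (V(T) = -9/8 - 6 = -57/8)
(22714 - C(1/(V(8) + 71))) - 0*4779 = (22714 - 1/(1/(-57/8 + 71))) - 0*4779 = (22714 - 1/(1/(511/8))) - 1*0 = (22714 - 1/8/511) + 0 = (22714 - 1*511/8) + 0 = (22714 - 511/8) + 0 = 181201/8 + 0 = 181201/8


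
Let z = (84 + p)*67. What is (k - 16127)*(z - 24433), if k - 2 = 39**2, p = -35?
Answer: 308874600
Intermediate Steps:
k = 1523 (k = 2 + 39**2 = 2 + 1521 = 1523)
z = 3283 (z = (84 - 35)*67 = 49*67 = 3283)
(k - 16127)*(z - 24433) = (1523 - 16127)*(3283 - 24433) = -14604*(-21150) = 308874600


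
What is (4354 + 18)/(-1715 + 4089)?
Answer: 2186/1187 ≈ 1.8416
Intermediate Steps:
(4354 + 18)/(-1715 + 4089) = 4372/2374 = 4372*(1/2374) = 2186/1187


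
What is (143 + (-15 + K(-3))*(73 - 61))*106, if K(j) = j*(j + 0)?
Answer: 7526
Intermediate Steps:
K(j) = j² (K(j) = j*j = j²)
(143 + (-15 + K(-3))*(73 - 61))*106 = (143 + (-15 + (-3)²)*(73 - 61))*106 = (143 + (-15 + 9)*12)*106 = (143 - 6*12)*106 = (143 - 72)*106 = 71*106 = 7526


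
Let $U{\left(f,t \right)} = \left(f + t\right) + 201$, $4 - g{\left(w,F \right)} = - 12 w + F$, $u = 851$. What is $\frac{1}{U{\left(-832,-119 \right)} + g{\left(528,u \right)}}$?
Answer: $\frac{1}{4739} \approx 0.00021101$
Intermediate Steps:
$g{\left(w,F \right)} = 4 - F + 12 w$ ($g{\left(w,F \right)} = 4 - \left(- 12 w + F\right) = 4 - \left(F - 12 w\right) = 4 - F + 12 w$)
$U{\left(f,t \right)} = 201 + f + t$
$\frac{1}{U{\left(-832,-119 \right)} + g{\left(528,u \right)}} = \frac{1}{\left(201 - 832 - 119\right) + \left(4 - 851 + 12 \cdot 528\right)} = \frac{1}{-750 + \left(4 - 851 + 6336\right)} = \frac{1}{-750 + 5489} = \frac{1}{4739}$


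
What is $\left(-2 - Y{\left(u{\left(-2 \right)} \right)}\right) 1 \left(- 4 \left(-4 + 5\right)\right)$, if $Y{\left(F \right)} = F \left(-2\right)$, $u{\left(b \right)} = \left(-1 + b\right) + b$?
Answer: $48$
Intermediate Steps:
$u{\left(b \right)} = -1 + 2 b$
$Y{\left(F \right)} = - 2 F$
$\left(-2 - Y{\left(u{\left(-2 \right)} \right)}\right) 1 \left(- 4 \left(-4 + 5\right)\right) = \left(-2 - - 2 \left(-1 + 2 \left(-2\right)\right)\right) 1 \left(- 4 \left(-4 + 5\right)\right) = \left(-2 - - 2 \left(-1 - 4\right)\right) 1 \left(\left(-4\right) 1\right) = \left(-2 - \left(-2\right) \left(-5\right)\right) 1 \left(-4\right) = \left(-2 - 10\right) 1 \left(-4\right) = \left(-12\right) 1 \left(-4\right) = \left(-12\right) \left(-4\right) = 48$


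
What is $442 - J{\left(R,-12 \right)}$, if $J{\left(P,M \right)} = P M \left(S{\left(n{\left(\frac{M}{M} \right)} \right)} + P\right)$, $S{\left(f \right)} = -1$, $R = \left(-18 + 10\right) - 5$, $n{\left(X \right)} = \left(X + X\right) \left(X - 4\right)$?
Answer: $2626$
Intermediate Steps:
$n{\left(X \right)} = 2 X \left(-4 + X\right)$
$R = -13$ ($R = -8 - 5 = -13$)
$J{\left(P,M \right)} = M P \left(-1 + P\right)$ ($J{\left(P,M \right)} = P M \left(-1 + P\right) = M P \left(-1 + P\right)$)
$442 - J{\left(R,-12 \right)} = 442 - \left(-12\right) \left(-13\right) \left(-1 - 13\right) = 442 - \left(-12\right) \left(-13\right) \left(-14\right) = 442 - -2184 = 442 + 2184 = 2626$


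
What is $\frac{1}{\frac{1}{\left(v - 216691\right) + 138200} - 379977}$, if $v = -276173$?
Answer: $- \frac{354664}{134764162729} \approx -2.6317 \cdot 10^{-6}$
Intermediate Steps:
$\frac{1}{\frac{1}{\left(v - 216691\right) + 138200} - 379977} = \frac{1}{\frac{1}{\left(-276173 - 216691\right) + 138200} - 379977} = \frac{1}{\frac{1}{-492864 + 138200} - 379977} = \frac{1}{\frac{1}{-354664} - 379977} = \frac{1}{- \frac{1}{354664} - 379977} = \frac{1}{- \frac{134764162729}{354664}} = - \frac{354664}{134764162729}$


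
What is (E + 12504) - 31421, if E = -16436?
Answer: -35353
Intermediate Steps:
(E + 12504) - 31421 = (-16436 + 12504) - 31421 = -3932 - 31421 = -35353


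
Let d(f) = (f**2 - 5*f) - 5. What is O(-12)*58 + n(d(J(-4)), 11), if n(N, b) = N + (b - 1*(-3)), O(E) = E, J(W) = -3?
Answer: -663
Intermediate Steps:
d(f) = -5 + f**2 - 5*f
n(N, b) = 3 + N + b (n(N, b) = N + (b + 3) = N + (3 + b) = 3 + N + b)
O(-12)*58 + n(d(J(-4)), 11) = -12*58 + (3 + (-5 + (-3)**2 - 5*(-3)) + 11) = -696 + (3 + (-5 + 9 + 15) + 11) = -696 + (3 + 19 + 11) = -696 + 33 = -663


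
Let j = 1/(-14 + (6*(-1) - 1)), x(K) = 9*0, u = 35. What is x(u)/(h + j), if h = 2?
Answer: 0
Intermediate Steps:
x(K) = 0
j = -1/21 (j = 1/(-14 + (-6 - 1)) = 1/(-14 - 7) = 1/(-21) = -1/21 ≈ -0.047619)
x(u)/(h + j) = 0/(2 - 1/21) = 0/(41/21) = 0*(21/41) = 0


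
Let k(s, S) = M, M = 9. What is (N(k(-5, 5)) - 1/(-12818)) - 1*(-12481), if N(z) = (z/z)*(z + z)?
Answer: 160212183/12818 ≈ 12499.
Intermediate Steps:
k(s, S) = 9
N(z) = 2*z (N(z) = 1*(2*z) = 2*z)
(N(k(-5, 5)) - 1/(-12818)) - 1*(-12481) = (2*9 - 1/(-12818)) - 1*(-12481) = (18 - 1*(-1/12818)) + 12481 = (18 + 1/12818) + 12481 = 230725/12818 + 12481 = 160212183/12818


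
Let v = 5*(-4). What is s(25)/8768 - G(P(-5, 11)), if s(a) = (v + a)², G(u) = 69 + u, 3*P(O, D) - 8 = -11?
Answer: -596199/8768 ≈ -67.997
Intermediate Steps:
v = -20
P(O, D) = -1 (P(O, D) = 8/3 + (⅓)*(-11) = 8/3 - 11/3 = -1)
s(a) = (-20 + a)²
s(25)/8768 - G(P(-5, 11)) = (-20 + 25)²/8768 - (69 - 1) = 5²*(1/8768) - 1*68 = 25*(1/8768) - 68 = 25/8768 - 68 = -596199/8768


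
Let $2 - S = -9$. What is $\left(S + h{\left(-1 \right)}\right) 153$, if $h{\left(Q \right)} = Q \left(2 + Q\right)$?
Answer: $1530$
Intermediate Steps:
$S = 11$ ($S = 2 - -9 = 2 + 9 = 11$)
$\left(S + h{\left(-1 \right)}\right) 153 = \left(11 - \left(2 - 1\right)\right) 153 = \left(11 - 1\right) 153 = 10 \cdot 153 = 1530$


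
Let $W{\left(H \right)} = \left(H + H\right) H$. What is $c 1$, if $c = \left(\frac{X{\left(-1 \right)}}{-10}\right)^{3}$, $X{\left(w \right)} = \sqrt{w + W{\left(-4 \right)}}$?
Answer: $- \frac{31 \sqrt{31}}{1000} \approx -0.1726$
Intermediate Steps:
$W{\left(H \right)} = 2 H^{2}$ ($W{\left(H \right)} = 2 H H = 2 H^{2}$)
$X{\left(w \right)} = \sqrt{32 + w}$ ($X{\left(w \right)} = \sqrt{w + 2 \left(-4\right)^{2}} = \sqrt{w + 2 \cdot 16} = \sqrt{w + 32} = \sqrt{32 + w}$)
$c = - \frac{31 \sqrt{31}}{1000}$ ($c = \left(\frac{\sqrt{32 - 1}}{-10}\right)^{3} = \left(\sqrt{31} \left(- \frac{1}{10}\right)\right)^{3} = \left(- \frac{\sqrt{31}}{10}\right)^{3} = - \frac{31 \sqrt{31}}{1000} \approx -0.1726$)
$c 1 = - \frac{31 \sqrt{31}}{1000} \cdot 1 = - \frac{31 \sqrt{31}}{1000}$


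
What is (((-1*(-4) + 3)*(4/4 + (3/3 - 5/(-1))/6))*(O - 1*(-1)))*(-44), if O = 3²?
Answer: -6160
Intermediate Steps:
O = 9
(((-1*(-4) + 3)*(4/4 + (3/3 - 5/(-1))/6))*(O - 1*(-1)))*(-44) = (((-1*(-4) + 3)*(4/4 + (3/3 - 5/(-1))/6))*(9 - 1*(-1)))*(-44) = (((4 + 3)*(4*(¼) + (3*(⅓) - 5*(-1))*(⅙)))*(9 + 1))*(-44) = ((7*(1 + (1 + 5)*(⅙)))*10)*(-44) = ((7*(1 + 6*(⅙)))*10)*(-44) = ((7*(1 + 1))*10)*(-44) = ((7*2)*10)*(-44) = (14*10)*(-44) = 140*(-44) = -6160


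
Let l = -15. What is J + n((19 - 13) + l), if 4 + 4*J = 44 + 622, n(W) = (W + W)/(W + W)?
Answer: 333/2 ≈ 166.50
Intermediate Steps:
n(W) = 1 (n(W) = (2*W)/((2*W)) = (2*W)*(1/(2*W)) = 1)
J = 331/2 (J = -1 + (44 + 622)/4 = -1 + (1/4)*666 = -1 + 333/2 = 331/2 ≈ 165.50)
J + n((19 - 13) + l) = 331/2 + 1 = 333/2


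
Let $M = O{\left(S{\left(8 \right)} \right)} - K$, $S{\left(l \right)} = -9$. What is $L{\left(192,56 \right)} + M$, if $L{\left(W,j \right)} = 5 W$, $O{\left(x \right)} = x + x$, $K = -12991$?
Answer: $13933$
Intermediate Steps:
$O{\left(x \right)} = 2 x$
$M = 12973$ ($M = 2 \left(-9\right) - -12991 = -18 + 12991 = 12973$)
$L{\left(192,56 \right)} + M = 5 \cdot 192 + 12973 = 960 + 12973 = 13933$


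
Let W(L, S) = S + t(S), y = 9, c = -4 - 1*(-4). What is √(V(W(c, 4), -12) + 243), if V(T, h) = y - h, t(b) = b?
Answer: 2*√66 ≈ 16.248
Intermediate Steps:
c = 0 (c = -4 + 4 = 0)
W(L, S) = 2*S (W(L, S) = S + S = 2*S)
V(T, h) = 9 - h
√(V(W(c, 4), -12) + 243) = √((9 - 1*(-12)) + 243) = √((9 + 12) + 243) = √(21 + 243) = √264 = 2*√66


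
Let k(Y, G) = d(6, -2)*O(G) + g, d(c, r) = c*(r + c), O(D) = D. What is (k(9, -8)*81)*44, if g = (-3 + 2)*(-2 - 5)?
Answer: -659340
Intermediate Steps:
d(c, r) = c*(c + r)
g = 7 (g = -1*(-7) = 7)
k(Y, G) = 7 + 24*G (k(Y, G) = (6*(6 - 2))*G + 7 = (6*4)*G + 7 = 24*G + 7 = 7 + 24*G)
(k(9, -8)*81)*44 = ((7 + 24*(-8))*81)*44 = ((7 - 192)*81)*44 = -185*81*44 = -14985*44 = -659340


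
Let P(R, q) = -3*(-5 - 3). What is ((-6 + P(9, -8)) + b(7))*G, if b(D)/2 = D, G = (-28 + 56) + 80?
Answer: 3456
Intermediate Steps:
P(R, q) = 24 (P(R, q) = -3*(-8) = 24)
G = 108 (G = 28 + 80 = 108)
b(D) = 2*D
((-6 + P(9, -8)) + b(7))*G = ((-6 + 24) + 2*7)*108 = (18 + 14)*108 = 32*108 = 3456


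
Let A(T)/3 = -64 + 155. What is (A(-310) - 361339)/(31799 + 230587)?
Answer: -180533/131193 ≈ -1.3761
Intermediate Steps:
A(T) = 273 (A(T) = 3*(-64 + 155) = 3*91 = 273)
(A(-310) - 361339)/(31799 + 230587) = (273 - 361339)/(31799 + 230587) = -361066/262386 = -361066*1/262386 = -180533/131193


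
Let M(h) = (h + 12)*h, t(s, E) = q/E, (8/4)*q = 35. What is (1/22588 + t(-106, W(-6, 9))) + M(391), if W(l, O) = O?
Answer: 32033725615/203292 ≈ 1.5758e+5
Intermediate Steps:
q = 35/2 (q = (½)*35 = 35/2 ≈ 17.500)
t(s, E) = 35/(2*E)
M(h) = h*(12 + h) (M(h) = (12 + h)*h = h*(12 + h))
(1/22588 + t(-106, W(-6, 9))) + M(391) = (1/22588 + (35/2)/9) + 391*(12 + 391) = (1/22588 + (35/2)*(⅑)) + 391*403 = (1/22588 + 35/18) + 157573 = 395299/203292 + 157573 = 32033725615/203292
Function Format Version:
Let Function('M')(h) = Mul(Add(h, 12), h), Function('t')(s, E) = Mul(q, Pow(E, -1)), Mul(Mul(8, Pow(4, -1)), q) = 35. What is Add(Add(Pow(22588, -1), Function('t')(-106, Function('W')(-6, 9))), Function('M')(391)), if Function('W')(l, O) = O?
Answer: Rational(32033725615, 203292) ≈ 1.5758e+5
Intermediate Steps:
q = Rational(35, 2) (q = Mul(Rational(1, 2), 35) = Rational(35, 2) ≈ 17.500)
Function('t')(s, E) = Mul(Rational(35, 2), Pow(E, -1))
Function('M')(h) = Mul(h, Add(12, h)) (Function('M')(h) = Mul(Add(12, h), h) = Mul(h, Add(12, h)))
Add(Add(Pow(22588, -1), Function('t')(-106, Function('W')(-6, 9))), Function('M')(391)) = Add(Add(Pow(22588, -1), Mul(Rational(35, 2), Pow(9, -1))), Mul(391, Add(12, 391))) = Add(Add(Rational(1, 22588), Mul(Rational(35, 2), Rational(1, 9))), Mul(391, 403)) = Add(Add(Rational(1, 22588), Rational(35, 18)), 157573) = Add(Rational(395299, 203292), 157573) = Rational(32033725615, 203292)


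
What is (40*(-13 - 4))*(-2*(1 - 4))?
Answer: -4080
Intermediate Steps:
(40*(-13 - 4))*(-2*(1 - 4)) = (40*(-17))*(-2*(-3)) = -680*6 = -4080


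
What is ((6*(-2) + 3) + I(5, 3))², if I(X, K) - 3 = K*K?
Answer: 9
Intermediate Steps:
I(X, K) = 3 + K² (I(X, K) = 3 + K*K = 3 + K²)
((6*(-2) + 3) + I(5, 3))² = ((6*(-2) + 3) + (3 + 3²))² = ((-12 + 3) + (3 + 9))² = (-9 + 12)² = 3² = 9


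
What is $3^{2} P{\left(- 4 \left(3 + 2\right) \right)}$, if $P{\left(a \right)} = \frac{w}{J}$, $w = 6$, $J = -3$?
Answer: $-18$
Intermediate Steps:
$P{\left(a \right)} = -2$ ($P{\left(a \right)} = \frac{6}{-3} = 6 \left(- \frac{1}{3}\right) = -2$)
$3^{2} P{\left(- 4 \left(3 + 2\right) \right)} = 3^{2} \left(-2\right) = 9 \left(-2\right) = -18$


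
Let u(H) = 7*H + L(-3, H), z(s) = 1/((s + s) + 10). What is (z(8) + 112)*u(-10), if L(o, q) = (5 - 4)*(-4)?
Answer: -107781/13 ≈ -8290.8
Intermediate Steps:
L(o, q) = -4 (L(o, q) = 1*(-4) = -4)
z(s) = 1/(10 + 2*s) (z(s) = 1/(2*s + 10) = 1/(10 + 2*s))
u(H) = -4 + 7*H (u(H) = 7*H - 4 = -4 + 7*H)
(z(8) + 112)*u(-10) = (1/(2*(5 + 8)) + 112)*(-4 + 7*(-10)) = ((½)/13 + 112)*(-4 - 70) = ((½)*(1/13) + 112)*(-74) = (1/26 + 112)*(-74) = (2913/26)*(-74) = -107781/13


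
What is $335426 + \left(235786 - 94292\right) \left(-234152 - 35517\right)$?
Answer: $-38156210060$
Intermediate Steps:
$335426 + \left(235786 - 94292\right) \left(-234152 - 35517\right) = 335426 + 141494 \left(-269669\right) = 335426 - 38156545486 = -38156210060$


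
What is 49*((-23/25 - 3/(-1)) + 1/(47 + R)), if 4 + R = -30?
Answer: 34349/325 ≈ 105.69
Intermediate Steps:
R = -34 (R = -4 - 30 = -34)
49*((-23/25 - 3/(-1)) + 1/(47 + R)) = 49*((-23/25 - 3/(-1)) + 1/(47 - 34)) = 49*((-23*1/25 - 3*(-1)) + 1/13) = 49*((-23/25 + 3) + 1/13) = 49*(52/25 + 1/13) = 49*(701/325) = 34349/325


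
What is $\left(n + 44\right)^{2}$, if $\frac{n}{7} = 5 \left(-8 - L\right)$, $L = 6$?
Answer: $198916$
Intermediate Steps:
$n = -490$ ($n = 7 \cdot 5 \left(-8 - 6\right) = 7 \cdot 5 \left(-14\right) = 7 \left(-70\right) = -490$)
$\left(n + 44\right)^{2} = \left(-490 + 44\right)^{2} = \left(-446\right)^{2} = 198916$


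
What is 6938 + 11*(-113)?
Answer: 5695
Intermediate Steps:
6938 + 11*(-113) = 6938 - 1243 = 5695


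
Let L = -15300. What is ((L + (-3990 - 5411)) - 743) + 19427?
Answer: -6017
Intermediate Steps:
((L + (-3990 - 5411)) - 743) + 19427 = ((-15300 + (-3990 - 5411)) - 743) + 19427 = ((-15300 - 9401) - 743) + 19427 = (-24701 - 743) + 19427 = -25444 + 19427 = -6017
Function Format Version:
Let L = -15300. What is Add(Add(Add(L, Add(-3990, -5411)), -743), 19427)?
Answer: -6017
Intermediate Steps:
Add(Add(Add(L, Add(-3990, -5411)), -743), 19427) = Add(Add(Add(-15300, Add(-3990, -5411)), -743), 19427) = Add(Add(Add(-15300, -9401), -743), 19427) = Add(Add(-24701, -743), 19427) = Add(-25444, 19427) = -6017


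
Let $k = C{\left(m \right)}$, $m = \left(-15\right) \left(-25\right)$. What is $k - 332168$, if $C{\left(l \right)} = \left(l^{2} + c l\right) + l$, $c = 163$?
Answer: $-130043$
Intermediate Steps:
$m = 375$
$C{\left(l \right)} = l^{2} + 164 l$ ($C{\left(l \right)} = \left(l^{2} + 163 l\right) + l = l^{2} + 164 l$)
$k = 202125$ ($k = 375 \left(164 + 375\right) = 375 \cdot 539 = 202125$)
$k - 332168 = 202125 - 332168 = -130043$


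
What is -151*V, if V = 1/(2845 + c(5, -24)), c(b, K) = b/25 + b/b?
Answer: -755/14231 ≈ -0.053053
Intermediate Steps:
c(b, K) = 1 + b/25 (c(b, K) = b*(1/25) + 1 = b/25 + 1 = 1 + b/25)
V = 5/14231 (V = 1/(2845 + (1 + (1/25)*5)) = 1/(2845 + (1 + ⅕)) = 1/(2845 + 6/5) = 1/(14231/5) = 5/14231 ≈ 0.00035135)
-151*V = -151*5/14231 = -755/14231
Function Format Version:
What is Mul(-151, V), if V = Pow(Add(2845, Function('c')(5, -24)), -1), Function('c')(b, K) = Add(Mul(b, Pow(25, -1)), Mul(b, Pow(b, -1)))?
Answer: Rational(-755, 14231) ≈ -0.053053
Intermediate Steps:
Function('c')(b, K) = Add(1, Mul(Rational(1, 25), b)) (Function('c')(b, K) = Add(Mul(b, Rational(1, 25)), 1) = Add(Mul(Rational(1, 25), b), 1) = Add(1, Mul(Rational(1, 25), b)))
V = Rational(5, 14231) (V = Pow(Add(2845, Add(1, Mul(Rational(1, 25), 5))), -1) = Pow(Add(2845, Add(1, Rational(1, 5))), -1) = Pow(Add(2845, Rational(6, 5)), -1) = Pow(Rational(14231, 5), -1) = Rational(5, 14231) ≈ 0.00035135)
Mul(-151, V) = Mul(-151, Rational(5, 14231)) = Rational(-755, 14231)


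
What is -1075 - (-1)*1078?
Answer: 3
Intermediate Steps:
-1075 - (-1)*1078 = -1075 - 1*(-1078) = -1075 + 1078 = 3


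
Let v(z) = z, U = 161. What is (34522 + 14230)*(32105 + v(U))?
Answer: 1573032032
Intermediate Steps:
(34522 + 14230)*(32105 + v(U)) = (34522 + 14230)*(32105 + 161) = 48752*32266 = 1573032032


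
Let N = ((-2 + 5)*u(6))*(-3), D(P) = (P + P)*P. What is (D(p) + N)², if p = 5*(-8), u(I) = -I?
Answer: 10588516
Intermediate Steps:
p = -40
D(P) = 2*P² (D(P) = (2*P)*P = 2*P²)
N = 54 (N = ((-2 + 5)*(-1*6))*(-3) = (3*(-6))*(-3) = -18*(-3) = 54)
(D(p) + N)² = (2*(-40)² + 54)² = (2*1600 + 54)² = (3200 + 54)² = 3254² = 10588516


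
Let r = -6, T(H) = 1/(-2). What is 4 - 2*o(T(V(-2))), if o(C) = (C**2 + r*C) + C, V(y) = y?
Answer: -3/2 ≈ -1.5000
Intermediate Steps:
T(H) = -1/2
o(C) = C**2 - 5*C (o(C) = (C**2 - 6*C) + C = C**2 - 5*C)
4 - 2*o(T(V(-2))) = 4 - (-1)*(-5 - 1/2) = 4 - (-1)*(-11)/2 = 4 - 2*11/4 = 4 - 11/2 = -3/2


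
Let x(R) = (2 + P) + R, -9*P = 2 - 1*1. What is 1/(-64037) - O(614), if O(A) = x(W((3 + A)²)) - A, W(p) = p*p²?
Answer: -31796877342427666746253/576333 ≈ -5.5171e+16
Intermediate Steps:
P = -⅑ (P = -(2 - 1*1)/9 = -(2 - 1)/9 = -⅑*1 = -⅑ ≈ -0.11111)
W(p) = p³
x(R) = 17/9 + R (x(R) = (2 - ⅑) + R = 17/9 + R)
O(A) = 17/9 + (3 + A)⁶ - A (O(A) = (17/9 + ((3 + A)²)³) - A = (17/9 + (3 + A)⁶) - A = 17/9 + (3 + A)⁶ - A)
1/(-64037) - O(614) = 1/(-64037) - (17/9 + (3 + 614)⁶ - 1*614) = -1/64037 - (17/9 + 617⁶ - 614) = -1/64037 - (17/9 + 55171016309022769 - 614) = -1/64037 - 1*496539146781199412/9 = -1/64037 - 496539146781199412/9 = -31796877342427666746253/576333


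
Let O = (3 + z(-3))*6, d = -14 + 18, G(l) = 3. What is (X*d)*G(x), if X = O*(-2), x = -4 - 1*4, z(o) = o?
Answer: 0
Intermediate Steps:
x = -8 (x = -4 - 4 = -8)
d = 4
O = 0 (O = (3 - 3)*6 = 0*6 = 0)
X = 0 (X = 0*(-2) = 0)
(X*d)*G(x) = (0*4)*3 = 0*3 = 0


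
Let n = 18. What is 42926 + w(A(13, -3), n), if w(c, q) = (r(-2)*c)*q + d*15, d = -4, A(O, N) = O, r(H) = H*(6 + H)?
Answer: 40994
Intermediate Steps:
w(c, q) = -60 - 8*c*q (w(c, q) = ((-2*(6 - 2))*c)*q - 4*15 = ((-2*4)*c)*q - 60 = (-8*c)*q - 60 = -8*c*q - 60 = -60 - 8*c*q)
42926 + w(A(13, -3), n) = 42926 + (-60 - 8*13*18) = 42926 + (-60 - 1872) = 42926 - 1932 = 40994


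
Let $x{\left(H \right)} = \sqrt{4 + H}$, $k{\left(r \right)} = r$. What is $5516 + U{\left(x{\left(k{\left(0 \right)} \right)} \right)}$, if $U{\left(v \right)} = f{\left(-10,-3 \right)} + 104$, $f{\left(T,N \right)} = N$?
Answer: $5617$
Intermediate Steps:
$U{\left(v \right)} = 101$ ($U{\left(v \right)} = -3 + 104 = 101$)
$5516 + U{\left(x{\left(k{\left(0 \right)} \right)} \right)} = 5516 + 101 = 5617$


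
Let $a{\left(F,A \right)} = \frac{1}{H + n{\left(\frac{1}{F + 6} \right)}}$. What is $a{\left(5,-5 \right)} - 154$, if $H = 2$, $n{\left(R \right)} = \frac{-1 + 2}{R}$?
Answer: $- \frac{2001}{13} \approx -153.92$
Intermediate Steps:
$n{\left(R \right)} = \frac{1}{R}$ ($n{\left(R \right)} = 1 \frac{1}{R} = \frac{1}{R}$)
$a{\left(F,A \right)} = \frac{1}{8 + F}$ ($a{\left(F,A \right)} = \frac{1}{2 + \frac{1}{\frac{1}{F + 6}}} = \frac{1}{2 + \frac{1}{\frac{1}{6 + F}}} = \frac{1}{2 + \left(6 + F\right)} = \frac{1}{8 + F}$)
$a{\left(5,-5 \right)} - 154 = \frac{1}{8 + 5} - 154 = \frac{1}{13} - 154 = - \frac{2001}{13}$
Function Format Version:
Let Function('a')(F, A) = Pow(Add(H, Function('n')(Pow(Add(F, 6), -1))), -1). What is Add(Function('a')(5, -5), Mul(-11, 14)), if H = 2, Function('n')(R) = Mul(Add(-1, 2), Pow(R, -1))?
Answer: Rational(-2001, 13) ≈ -153.92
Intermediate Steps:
Function('n')(R) = Pow(R, -1) (Function('n')(R) = Mul(1, Pow(R, -1)) = Pow(R, -1))
Function('a')(F, A) = Pow(Add(8, F), -1) (Function('a')(F, A) = Pow(Add(2, Pow(Pow(Add(F, 6), -1), -1)), -1) = Pow(Add(2, Pow(Pow(Add(6, F), -1), -1)), -1) = Pow(Add(2, Add(6, F)), -1) = Pow(Add(8, F), -1))
Add(Function('a')(5, -5), Mul(-11, 14)) = Add(Pow(Add(8, 5), -1), Mul(-11, 14)) = Add(Pow(13, -1), -154) = Add(Rational(1, 13), -154) = Rational(-2001, 13)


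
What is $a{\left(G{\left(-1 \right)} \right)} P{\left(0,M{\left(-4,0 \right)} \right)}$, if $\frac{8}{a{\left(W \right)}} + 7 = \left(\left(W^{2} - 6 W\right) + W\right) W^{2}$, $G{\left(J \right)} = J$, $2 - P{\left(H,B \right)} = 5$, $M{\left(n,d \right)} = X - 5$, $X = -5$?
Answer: $24$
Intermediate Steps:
$M{\left(n,d \right)} = -10$ ($M{\left(n,d \right)} = -5 - 5 = -10$)
$P{\left(H,B \right)} = -3$ ($P{\left(H,B \right)} = 2 - 5 = -3$)
$a{\left(W \right)} = \frac{8}{-7 + W^{2} \left(W^{2} - 5 W\right)}$ ($a{\left(W \right)} = \frac{8}{-7 + \left(\left(W^{2} - 6 W\right) + W\right) W^{2}} = \frac{8}{-7 + \left(W^{2} - 5 W\right) W^{2}} = \frac{8}{-7 + W^{2} \left(W^{2} - 5 W\right)}$)
$a{\left(G{\left(-1 \right)} \right)} P{\left(0,M{\left(-4,0 \right)} \right)} = \frac{8}{-7 + \left(-1\right)^{4} - 5 \left(-1\right)^{3}} \left(-3\right) = \frac{8}{-7 + 1 - -5} \left(-3\right) = \frac{8}{-7 + 1 + 5} \left(-3\right) = \frac{8}{-1} \left(-3\right) = 8 \left(-1\right) \left(-3\right) = \left(-8\right) \left(-3\right) = 24$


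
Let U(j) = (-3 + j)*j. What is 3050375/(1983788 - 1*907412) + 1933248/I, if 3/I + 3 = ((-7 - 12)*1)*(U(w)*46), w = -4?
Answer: -16976690101231225/1076376 ≈ -1.5772e+10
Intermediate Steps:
U(j) = j*(-3 + j)
I = -3/24475 (I = 3/(-3 + ((-7 - 12)*1)*(-4*(-3 - 4)*46)) = 3/(-3 + (-19*1)*(-4*(-7)*46)) = 3/(-3 - 532*46) = 3/(-3 - 19*1288) = 3/(-3 - 24472) = 3/(-24475) = 3*(-1/24475) = -3/24475 ≈ -0.00012257)
3050375/(1983788 - 1*907412) + 1933248/I = 3050375/(1983788 - 1*907412) + 1933248/(-3/24475) = 3050375/(1983788 - 907412) + 1933248*(-24475/3) = 3050375/1076376 - 15772081600 = -16976690101231225/1076376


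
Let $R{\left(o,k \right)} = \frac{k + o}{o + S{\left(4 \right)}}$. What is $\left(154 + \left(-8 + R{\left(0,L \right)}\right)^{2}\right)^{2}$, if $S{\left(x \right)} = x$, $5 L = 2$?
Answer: $\frac{468332881}{10000} \approx 46833.0$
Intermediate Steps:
$L = \frac{2}{5}$ ($L = \frac{1}{5} \cdot 2 = \frac{2}{5} \approx 0.4$)
$R{\left(o,k \right)} = \frac{k + o}{4 + o}$ ($R{\left(o,k \right)} = \frac{k + o}{o + 4} = \frac{k + o}{4 + o}$)
$\left(154 + \left(-8 + R{\left(0,L \right)}\right)^{2}\right)^{2} = \left(154 + \left(-8 + \frac{\frac{2}{5} + 0}{4 + 0}\right)^{2}\right)^{2} = \left(154 + \left(-8 + \frac{1}{4} \cdot \frac{2}{5}\right)^{2}\right)^{2} = \left(154 + \left(-8 + \frac{1}{10}\right)^{2}\right)^{2} = \left(154 + \left(- \frac{79}{10}\right)^{2}\right)^{2} = \left(154 + \frac{6241}{100}\right)^{2} = \left(\frac{21641}{100}\right)^{2} = \frac{468332881}{10000}$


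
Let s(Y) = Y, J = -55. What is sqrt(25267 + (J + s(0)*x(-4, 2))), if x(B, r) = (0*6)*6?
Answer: 2*sqrt(6303) ≈ 158.78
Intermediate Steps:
x(B, r) = 0 (x(B, r) = 0*6 = 0)
sqrt(25267 + (J + s(0)*x(-4, 2))) = sqrt(25267 + (-55 + 0*0)) = sqrt(25267 + (-55 + 0)) = sqrt(25267 - 55) = sqrt(25212) = 2*sqrt(6303)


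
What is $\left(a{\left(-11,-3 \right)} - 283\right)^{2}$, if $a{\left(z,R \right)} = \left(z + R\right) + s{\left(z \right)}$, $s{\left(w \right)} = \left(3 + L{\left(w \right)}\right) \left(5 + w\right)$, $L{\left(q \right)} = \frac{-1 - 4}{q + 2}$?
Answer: $\frac{912025}{9} \approx 1.0134 \cdot 10^{5}$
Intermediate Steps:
$L{\left(q \right)} = - \frac{5}{2 + q}$
$s{\left(w \right)} = \left(3 - \frac{5}{2 + w}\right) \left(5 + w\right)$
$a{\left(z,R \right)} = R + z + \frac{5 + 3 z^{2} + 16 z}{2 + z}$ ($a{\left(z,R \right)} = \left(z + R\right) + \frac{5 + 3 z^{2} + 16 z}{2 + z} = \left(R + z\right) + \frac{5 + 3 z^{2} + 16 z}{2 + z} = R + z + \frac{5 + 3 z^{2} + 16 z}{2 + z}$)
$\left(a{\left(-11,-3 \right)} - 283\right)^{2} = \left(\frac{-25 - -55 + \left(2 - 11\right) \left(15 - 3 + 4 \left(-11\right)\right)}{2 - 11} - 283\right)^{2} = \left(\frac{-25 + 55 - 9 \left(15 - 3 - 44\right)}{-9} - 283\right)^{2} = \left(- \frac{-25 + 55 - -288}{9} - 283\right)^{2} = \left(- \frac{-25 + 55 + 288}{9} - 283\right)^{2} = \left(\left(- \frac{1}{9}\right) 318 - 283\right)^{2} = \left(- \frac{106}{3} - 283\right)^{2} = \left(- \frac{955}{3}\right)^{2} = \frac{912025}{9}$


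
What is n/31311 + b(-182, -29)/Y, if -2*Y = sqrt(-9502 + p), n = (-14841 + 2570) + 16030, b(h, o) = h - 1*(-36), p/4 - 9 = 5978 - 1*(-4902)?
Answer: 179/1491 + 146*sqrt(34054)/17027 ≈ 1.7024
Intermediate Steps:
p = 43556 (p = 36 + 4*(5978 - 1*(-4902)) = 36 + 4*(5978 + 4902) = 36 + 4*10880 = 36 + 43520 = 43556)
b(h, o) = 36 + h (b(h, o) = h + 36 = 36 + h)
n = 3759 (n = -12271 + 16030 = 3759)
Y = -sqrt(34054)/2 (Y = -sqrt(-9502 + 43556)/2 = -sqrt(34054)/2 ≈ -92.269)
n/31311 + b(-182, -29)/Y = 3759/31311 + (36 - 182)/((-sqrt(34054)/2)) = 3759*(1/31311) - (-146)*sqrt(34054)/17027 = 179/1491 + 146*sqrt(34054)/17027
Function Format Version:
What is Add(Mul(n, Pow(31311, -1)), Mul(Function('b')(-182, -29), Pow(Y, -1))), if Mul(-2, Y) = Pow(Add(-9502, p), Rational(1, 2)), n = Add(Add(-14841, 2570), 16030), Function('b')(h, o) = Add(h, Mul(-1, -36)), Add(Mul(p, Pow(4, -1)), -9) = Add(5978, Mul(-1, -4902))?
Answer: Add(Rational(179, 1491), Mul(Rational(146, 17027), Pow(34054, Rational(1, 2)))) ≈ 1.7024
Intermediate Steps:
p = 43556 (p = Add(36, Mul(4, Add(5978, Mul(-1, -4902)))) = Add(36, Mul(4, Add(5978, 4902))) = Add(36, Mul(4, 10880)) = Add(36, 43520) = 43556)
Function('b')(h, o) = Add(36, h) (Function('b')(h, o) = Add(h, 36) = Add(36, h))
n = 3759 (n = Add(-12271, 16030) = 3759)
Y = Mul(Rational(-1, 2), Pow(34054, Rational(1, 2))) (Y = Mul(Rational(-1, 2), Pow(Add(-9502, 43556), Rational(1, 2))) = Mul(Rational(-1, 2), Pow(34054, Rational(1, 2))) ≈ -92.269)
Add(Mul(n, Pow(31311, -1)), Mul(Function('b')(-182, -29), Pow(Y, -1))) = Add(Mul(3759, Pow(31311, -1)), Mul(Add(36, -182), Pow(Mul(Rational(-1, 2), Pow(34054, Rational(1, 2))), -1))) = Add(Mul(3759, Rational(1, 31311)), Mul(-146, Mul(Rational(-1, 17027), Pow(34054, Rational(1, 2))))) = Add(Rational(179, 1491), Mul(Rational(146, 17027), Pow(34054, Rational(1, 2))))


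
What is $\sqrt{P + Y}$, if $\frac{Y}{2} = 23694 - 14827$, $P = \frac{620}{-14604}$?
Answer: $\frac{\sqrt{236390125029}}{3651} \approx 133.17$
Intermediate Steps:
$P = - \frac{155}{3651}$ ($P = 620 \left(- \frac{1}{14604}\right) = - \frac{155}{3651} \approx -0.042454$)
$Y = 17734$ ($Y = 2 \left(23694 - 14827\right) = 2 \cdot 8867 = 17734$)
$\sqrt{P + Y} = \sqrt{- \frac{155}{3651} + 17734} = \sqrt{\frac{64746679}{3651}} = \frac{\sqrt{236390125029}}{3651}$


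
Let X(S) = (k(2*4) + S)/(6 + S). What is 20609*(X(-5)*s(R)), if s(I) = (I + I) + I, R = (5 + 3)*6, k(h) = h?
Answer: 8903088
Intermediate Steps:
R = 48 (R = 8*6 = 48)
X(S) = (8 + S)/(6 + S) (X(S) = (2*4 + S)/(6 + S) = (8 + S)/(6 + S))
s(I) = 3*I (s(I) = 2*I + I = 3*I)
20609*(X(-5)*s(R)) = 20609*(((8 - 5)/(6 - 5))*(3*48)) = 20609*((3/1)*144) = 20609*((1*3)*144) = 20609*(3*144) = 20609*432 = 8903088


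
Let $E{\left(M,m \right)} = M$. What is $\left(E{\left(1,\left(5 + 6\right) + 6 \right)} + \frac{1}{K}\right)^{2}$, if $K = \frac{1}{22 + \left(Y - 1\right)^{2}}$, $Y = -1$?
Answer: $729$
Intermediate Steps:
$K = \frac{1}{26}$ ($K = \frac{1}{22 + \left(-1 - 1\right)^{2}} = \frac{1}{22 + \left(-2\right)^{2}} = \frac{1}{22 + 4} = \frac{1}{26} \approx 0.038462$)
$\left(E{\left(1,\left(5 + 6\right) + 6 \right)} + \frac{1}{K}\right)^{2} = \left(1 + \frac{1}{\frac{1}{26}}\right)^{2} = \left(1 + 26\right)^{2} = 27^{2} = 729$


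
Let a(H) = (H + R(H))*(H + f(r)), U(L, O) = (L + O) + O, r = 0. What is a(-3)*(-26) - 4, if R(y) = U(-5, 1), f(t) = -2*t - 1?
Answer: -628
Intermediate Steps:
U(L, O) = L + 2*O
f(t) = -1 - 2*t
R(y) = -3 (R(y) = -5 + 2*1 = -5 + 2 = -3)
a(H) = (-1 + H)*(-3 + H) (a(H) = (H - 3)*(H + (-1 - 2*0)) = (-3 + H)*(H + (-1 + 0)) = (-3 + H)*(H - 1) = (-3 + H)*(-1 + H) = (-1 + H)*(-3 + H))
a(-3)*(-26) - 4 = (3 + (-3)² - 4*(-3))*(-26) - 4 = (3 + 9 + 12)*(-26) - 4 = 24*(-26) - 4 = -624 - 4 = -628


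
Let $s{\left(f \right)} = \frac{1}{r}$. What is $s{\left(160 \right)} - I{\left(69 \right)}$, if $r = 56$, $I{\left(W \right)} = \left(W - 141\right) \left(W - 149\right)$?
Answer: $- \frac{322559}{56} \approx -5760.0$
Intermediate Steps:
$I{\left(W \right)} = \left(-149 + W\right) \left(-141 + W\right)$ ($I{\left(W \right)} = \left(-141 + W\right) \left(-149 + W\right) = \left(-149 + W\right) \left(-141 + W\right)$)
$s{\left(f \right)} = \frac{1}{56}$
$s{\left(160 \right)} - I{\left(69 \right)} = \frac{1}{56} - \left(21009 + 69^{2} - 20010\right) = \frac{1}{56} - \left(21009 + 4761 - 20010\right) = \frac{1}{56} - 5760 = - \frac{322559}{56}$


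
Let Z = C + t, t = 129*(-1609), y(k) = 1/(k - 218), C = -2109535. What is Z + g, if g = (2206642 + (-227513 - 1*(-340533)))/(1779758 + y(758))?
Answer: -2226888626794336/961069321 ≈ -2.3171e+6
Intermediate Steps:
y(k) = 1/(-218 + k)
t = -207561
Z = -2317096 (Z = -2109535 - 207561 = -2317096)
g = 1252617480/961069321 (g = (2206642 + (-227513 - 1*(-340533)))/(1779758 + 1/(-218 + 758)) = (2206642 + (-227513 + 340533))/(1779758 + 1/540) = (2206642 + 113020)/(1779758 + 1/540) = 2319662/(961069321/540) = 2319662*(540/961069321) = 1252617480/961069321 ≈ 1.3034)
Z + g = -2317096 + 1252617480/961069321 = -2226888626794336/961069321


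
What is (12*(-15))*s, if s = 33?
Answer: -5940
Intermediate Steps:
(12*(-15))*s = (12*(-15))*33 = -180*33 = -5940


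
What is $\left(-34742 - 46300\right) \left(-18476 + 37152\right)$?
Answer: $-1513540392$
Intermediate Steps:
$\left(-34742 - 46300\right) \left(-18476 + 37152\right) = \left(-81042\right) 18676 = -1513540392$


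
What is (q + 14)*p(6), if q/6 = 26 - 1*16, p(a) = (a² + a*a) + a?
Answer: 5772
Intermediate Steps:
p(a) = a + 2*a² (p(a) = (a² + a²) + a = 2*a² + a = a + 2*a²)
q = 60 (q = 6*(26 - 1*16) = 6*(26 - 16) = 6*10 = 60)
(q + 14)*p(6) = (60 + 14)*(6*(1 + 2*6)) = 74*(6*(1 + 12)) = 74*(6*13) = 74*78 = 5772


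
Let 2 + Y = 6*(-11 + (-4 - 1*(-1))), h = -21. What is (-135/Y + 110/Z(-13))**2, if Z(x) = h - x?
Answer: 4389025/29584 ≈ 148.36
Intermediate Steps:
Y = -86 (Y = -2 + 6*(-11 + (-4 - 1*(-1))) = -2 + 6*(-11 + (-4 + 1)) = -2 + 6*(-11 - 3) = -2 + 6*(-14) = -2 - 84 = -86)
Z(x) = -21 - x
(-135/Y + 110/Z(-13))**2 = (-135/(-86) + 110/(-21 - 1*(-13)))**2 = (-135*(-1/86) + 110/(-21 + 13))**2 = (135/86 + 110/(-8))**2 = (135/86 + 110*(-1/8))**2 = (135/86 - 55/4)**2 = (-2095/172)**2 = 4389025/29584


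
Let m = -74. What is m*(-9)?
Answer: 666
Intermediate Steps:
m*(-9) = -74*(-9) = 666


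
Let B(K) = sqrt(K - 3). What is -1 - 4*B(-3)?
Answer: -1 - 4*I*sqrt(6) ≈ -1.0 - 9.798*I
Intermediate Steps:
B(K) = sqrt(-3 + K)
-1 - 4*B(-3) = -1 - 4*sqrt(-3 - 3) = -1 - 4*I*sqrt(6)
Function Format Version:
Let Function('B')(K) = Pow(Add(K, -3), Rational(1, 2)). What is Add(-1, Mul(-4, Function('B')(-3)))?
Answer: Add(-1, Mul(-4, I, Pow(6, Rational(1, 2)))) ≈ Add(-1.0000, Mul(-9.7980, I))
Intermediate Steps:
Function('B')(K) = Pow(Add(-3, K), Rational(1, 2))
Add(-1, Mul(-4, Function('B')(-3))) = Add(-1, Mul(-4, Pow(Add(-3, -3), Rational(1, 2)))) = Add(-1, Mul(-4, Pow(-6, Rational(1, 2)))) = Add(-1, Mul(-4, Mul(I, Pow(6, Rational(1, 2))))) = Add(-1, Mul(-4, I, Pow(6, Rational(1, 2))))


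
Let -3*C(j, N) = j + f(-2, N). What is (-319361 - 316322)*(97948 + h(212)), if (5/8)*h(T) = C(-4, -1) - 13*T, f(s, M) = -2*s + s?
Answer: -891921731836/15 ≈ -5.9461e+10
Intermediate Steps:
f(s, M) = -s
C(j, N) = -2/3 - j/3 (C(j, N) = -(j - 1*(-2))/3 = -(j + 2)/3 = -(2 + j)/3 = -2/3 - j/3)
h(T) = 16/15 - 104*T/5 (h(T) = 8*((-2/3 - 1/3*(-4)) - 13*T)/5 = 8*((-2/3 + 4/3) - 13*T)/5 = 8*(2/3 - 13*T)/5 = 16/15 - 104*T/5)
(-319361 - 316322)*(97948 + h(212)) = (-319361 - 316322)*(97948 + (16/15 - 104/5*212)) = -635683*(97948 + (16/15 - 22048/5)) = -635683*(97948 - 66128/15) = -635683*1403092/15 = -891921731836/15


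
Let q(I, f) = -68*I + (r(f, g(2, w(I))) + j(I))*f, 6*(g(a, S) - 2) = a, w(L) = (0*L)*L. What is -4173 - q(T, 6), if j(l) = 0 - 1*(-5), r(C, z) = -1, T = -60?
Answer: -8277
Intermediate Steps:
w(L) = 0 (w(L) = 0*L = 0)
g(a, S) = 2 + a/6
j(l) = 5 (j(l) = 0 + 5 = 5)
q(I, f) = -68*I + 4*f (q(I, f) = -68*I + (-1 + 5)*f = -68*I + 4*f)
-4173 - q(T, 6) = -4173 - (-68*(-60) + 4*6) = -4173 - (4080 + 24) = -4173 - 1*4104 = -4173 - 4104 = -8277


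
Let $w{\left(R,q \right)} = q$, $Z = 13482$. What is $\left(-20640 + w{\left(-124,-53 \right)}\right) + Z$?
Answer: $-7211$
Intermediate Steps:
$\left(-20640 + w{\left(-124,-53 \right)}\right) + Z = \left(-20640 - 53\right) + 13482 = -20693 + 13482 = -7211$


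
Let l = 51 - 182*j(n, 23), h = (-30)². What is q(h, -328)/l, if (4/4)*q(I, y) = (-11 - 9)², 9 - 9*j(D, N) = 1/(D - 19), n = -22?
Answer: -147600/48521 ≈ -3.0420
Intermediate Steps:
h = 900
j(D, N) = 1 - 1/(9*(-19 + D)) (j(D, N) = 1 - 1/(9*(D - 19)) = 1 - 1/(9*(-19 + D)))
q(I, y) = 400 (q(I, y) = (-11 - 9)² = (-20)² = 400)
l = -48521/369 (l = 51 - 182*(-172/9 - 22)/(-19 - 22) = 51 - 182*(-370)/((-41)*9) = 51 - (-182)*(-370)/(41*9) = 51 - 182*370/369 = 51 - 67340/369 = -48521/369 ≈ -131.49)
q(h, -328)/l = 400/(-48521/369) = 400*(-369/48521) = -147600/48521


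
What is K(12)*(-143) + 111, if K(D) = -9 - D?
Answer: 3114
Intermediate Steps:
K(12)*(-143) + 111 = (-9 - 1*12)*(-143) + 111 = (-9 - 12)*(-143) + 111 = -21*(-143) + 111 = 3003 + 111 = 3114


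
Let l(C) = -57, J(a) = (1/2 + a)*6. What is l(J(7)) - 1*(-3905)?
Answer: 3848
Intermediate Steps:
J(a) = 3 + 6*a (J(a) = (1/2 + a)*6 = 3 + 6*a)
l(J(7)) - 1*(-3905) = -57 - 1*(-3905) = -57 + 3905 = 3848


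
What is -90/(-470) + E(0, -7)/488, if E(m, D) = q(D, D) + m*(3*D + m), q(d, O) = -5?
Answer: 4157/22936 ≈ 0.18124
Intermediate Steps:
E(m, D) = -5 + m*(m + 3*D) (E(m, D) = -5 + m*(3*D + m) = -5 + m*(m + 3*D))
-90/(-470) + E(0, -7)/488 = -90/(-470) + (-5 + 0² + 3*(-7)*0)/488 = -90*(-1/470) + (-5 + 0 + 0)*(1/488) = 9/47 - 5*1/488 = 9/47 - 5/488 = 4157/22936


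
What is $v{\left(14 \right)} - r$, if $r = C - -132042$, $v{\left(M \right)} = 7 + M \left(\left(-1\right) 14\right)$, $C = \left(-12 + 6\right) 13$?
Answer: $-132153$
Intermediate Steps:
$C = -78$ ($C = \left(-6\right) 13 = -78$)
$v{\left(M \right)} = 7 - 14 M$ ($v{\left(M \right)} = 7 + M \left(-14\right) = 7 - 14 M$)
$r = 131964$ ($r = -78 - -132042 = -78 + 132042 = 131964$)
$v{\left(14 \right)} - r = \left(7 - 196\right) - 131964 = -189 - 131964 = -132153$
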